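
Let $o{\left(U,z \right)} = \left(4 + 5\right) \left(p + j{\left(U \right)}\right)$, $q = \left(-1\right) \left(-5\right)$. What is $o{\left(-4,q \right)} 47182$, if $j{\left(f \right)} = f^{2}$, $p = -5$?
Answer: $4671018$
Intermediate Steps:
$q = 5$
$o{\left(U,z \right)} = -45 + 9 U^{2}$ ($o{\left(U,z \right)} = \left(4 + 5\right) \left(-5 + U^{2}\right) = 9 \left(-5 + U^{2}\right) = -45 + 9 U^{2}$)
$o{\left(-4,q \right)} 47182 = \left(-45 + 9 \left(-4\right)^{2}\right) 47182 = \left(-45 + 9 \cdot 16\right) 47182 = \left(-45 + 144\right) 47182 = 99 \cdot 47182 = 4671018$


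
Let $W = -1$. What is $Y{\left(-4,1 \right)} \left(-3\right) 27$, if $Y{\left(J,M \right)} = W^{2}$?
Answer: $-81$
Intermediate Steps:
$Y{\left(J,M \right)} = 1$ ($Y{\left(J,M \right)} = \left(-1\right)^{2} = 1$)
$Y{\left(-4,1 \right)} \left(-3\right) 27 = 1 \left(-3\right) 27 = \left(-3\right) 27 = -81$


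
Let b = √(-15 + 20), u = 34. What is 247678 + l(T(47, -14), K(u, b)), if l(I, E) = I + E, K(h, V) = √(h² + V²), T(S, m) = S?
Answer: 247725 + 3*√129 ≈ 2.4776e+5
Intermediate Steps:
b = √5 ≈ 2.2361
K(h, V) = √(V² + h²)
l(I, E) = E + I
247678 + l(T(47, -14), K(u, b)) = 247678 + (√((√5)² + 34²) + 47) = 247678 + (√(5 + 1156) + 47) = 247678 + (√1161 + 47) = 247678 + (3*√129 + 47) = 247678 + (47 + 3*√129) = 247725 + 3*√129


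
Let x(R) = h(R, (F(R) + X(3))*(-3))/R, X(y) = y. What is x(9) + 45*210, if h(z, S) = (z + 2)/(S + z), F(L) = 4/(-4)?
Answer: 255161/27 ≈ 9450.4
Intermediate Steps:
F(L) = -1 (F(L) = 4*(-1/4) = -1)
h(z, S) = (2 + z)/(S + z)
x(R) = (2 + R)/(R*(-6 + R)) (x(R) = ((2 + R)/((-1 + 3)*(-3) + R))/R = ((2 + R)/(2*(-3) + R))/R = ((2 + R)/(-6 + R))/R = (2 + R)/(R*(-6 + R)))
x(9) + 45*210 = (2 + 9)/(9*(-6 + 9)) + 45*210 = (1/9)*11/3 + 9450 = (1/9)*(1/3)*11 + 9450 = 11/27 + 9450 = 255161/27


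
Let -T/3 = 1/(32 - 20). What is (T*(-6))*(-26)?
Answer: -39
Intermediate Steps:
T = -1/4 (T = -3/(32 - 20) = -3/12 = -3*1/12 = -1/4 ≈ -0.25000)
(T*(-6))*(-26) = -1/4*(-6)*(-26) = (3/2)*(-26) = -39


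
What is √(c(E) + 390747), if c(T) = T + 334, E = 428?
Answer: 3*√43501 ≈ 625.71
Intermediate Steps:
c(T) = 334 + T
√(c(E) + 390747) = √((334 + 428) + 390747) = √(762 + 390747) = √391509 = 3*√43501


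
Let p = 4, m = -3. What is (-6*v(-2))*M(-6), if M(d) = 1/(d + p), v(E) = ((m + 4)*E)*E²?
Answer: -24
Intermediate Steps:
v(E) = E³ (v(E) = ((-3 + 4)*E)*E² = (1*E)*E² = E*E² = E³)
M(d) = 1/(4 + d) (M(d) = 1/(d + 4) = 1/(4 + d))
(-6*v(-2))*M(-6) = (-6*(-2)³)/(4 - 6) = -6*(-8)/(-2) = 48*(-½) = -24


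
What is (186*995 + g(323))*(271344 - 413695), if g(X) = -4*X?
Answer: -26160982078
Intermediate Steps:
(186*995 + g(323))*(271344 - 413695) = (186*995 - 4*323)*(271344 - 413695) = (185070 - 1292)*(-142351) = 183778*(-142351) = -26160982078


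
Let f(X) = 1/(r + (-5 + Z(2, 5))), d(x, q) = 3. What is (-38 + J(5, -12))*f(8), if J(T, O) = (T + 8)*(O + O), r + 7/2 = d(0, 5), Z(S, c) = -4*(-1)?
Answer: 700/3 ≈ 233.33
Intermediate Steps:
Z(S, c) = 4
r = -½ (r = -7/2 + 3 = -½ ≈ -0.50000)
J(T, O) = 2*O*(8 + T) (J(T, O) = (8 + T)*(2*O) = 2*O*(8 + T))
f(X) = -⅔ (f(X) = 1/(-½ + (-5 + 4)) = 1/(-½ - 1) = 1/(-3/2) = -⅔)
(-38 + J(5, -12))*f(8) = (-38 + 2*(-12)*(8 + 5))*(-⅔) = (-38 + 2*(-12)*13)*(-⅔) = (-38 - 312)*(-⅔) = -350*(-⅔) = 700/3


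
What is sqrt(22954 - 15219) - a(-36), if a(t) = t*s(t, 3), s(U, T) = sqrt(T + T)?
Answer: sqrt(7735) + 36*sqrt(6) ≈ 176.13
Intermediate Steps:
s(U, T) = sqrt(2)*sqrt(T) (s(U, T) = sqrt(2*T) = sqrt(2)*sqrt(T))
a(t) = t*sqrt(6) (a(t) = t*(sqrt(2)*sqrt(3)) = t*sqrt(6))
sqrt(22954 - 15219) - a(-36) = sqrt(22954 - 15219) - (-36)*sqrt(6) = sqrt(7735) + 36*sqrt(6)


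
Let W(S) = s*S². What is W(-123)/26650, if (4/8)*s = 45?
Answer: 3321/65 ≈ 51.092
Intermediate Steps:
s = 90 (s = 2*45 = 90)
W(S) = 90*S²
W(-123)/26650 = (90*(-123)²)/26650 = (90*15129)*(1/26650) = 1361610*(1/26650) = 3321/65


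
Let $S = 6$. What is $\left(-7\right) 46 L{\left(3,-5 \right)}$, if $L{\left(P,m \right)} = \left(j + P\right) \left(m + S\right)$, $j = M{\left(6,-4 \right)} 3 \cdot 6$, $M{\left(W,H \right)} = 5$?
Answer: $-29946$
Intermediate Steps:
$j = 90$ ($j = 5 \cdot 3 \cdot 6 = 15 \cdot 6 = 90$)
$L{\left(P,m \right)} = \left(6 + m\right) \left(90 + P\right)$ ($L{\left(P,m \right)} = \left(90 + P\right) \left(m + 6\right) = \left(90 + P\right) \left(6 + m\right) = \left(6 + m\right) \left(90 + P\right)$)
$\left(-7\right) 46 L{\left(3,-5 \right)} = \left(-7\right) 46 \left(540 + 6 \cdot 3 + 90 \left(-5\right) + 3 \left(-5\right)\right) = - 322 \left(540 + 18 - 450 - 15\right) = \left(-322\right) 93 = -29946$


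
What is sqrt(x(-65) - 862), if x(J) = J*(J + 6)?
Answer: sqrt(2973) ≈ 54.525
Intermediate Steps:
x(J) = J*(6 + J)
sqrt(x(-65) - 862) = sqrt(-65*(6 - 65) - 862) = sqrt(-65*(-59) - 862) = sqrt(3835 - 862) = sqrt(2973)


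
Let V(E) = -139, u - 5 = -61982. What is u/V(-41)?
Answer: 61977/139 ≈ 445.88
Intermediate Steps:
u = -61977 (u = 5 - 61982 = -61977)
u/V(-41) = -61977/(-139) = -61977*(-1/139) = 61977/139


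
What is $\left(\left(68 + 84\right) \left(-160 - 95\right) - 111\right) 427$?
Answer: $-16597917$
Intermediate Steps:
$\left(\left(68 + 84\right) \left(-160 - 95\right) - 111\right) 427 = \left(152 \left(-255\right) - 111\right) 427 = \left(-38760 - 111\right) 427 = \left(-38871\right) 427 = -16597917$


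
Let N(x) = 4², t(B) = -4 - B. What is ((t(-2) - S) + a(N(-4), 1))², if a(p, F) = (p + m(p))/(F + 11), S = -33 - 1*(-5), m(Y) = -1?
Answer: 11881/16 ≈ 742.56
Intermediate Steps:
S = -28 (S = -33 + 5 = -28)
N(x) = 16
a(p, F) = (-1 + p)/(11 + F) (a(p, F) = (p - 1)/(F + 11) = (-1 + p)/(11 + F))
((t(-2) - S) + a(N(-4), 1))² = (((-4 - 1*(-2)) - 1*(-28)) + (-1 + 16)/(11 + 1))² = (((-4 + 2) + 28) + 15/12)² = ((-2 + 28) + (1/12)*15)² = (26 + 5/4)² = (109/4)² = 11881/16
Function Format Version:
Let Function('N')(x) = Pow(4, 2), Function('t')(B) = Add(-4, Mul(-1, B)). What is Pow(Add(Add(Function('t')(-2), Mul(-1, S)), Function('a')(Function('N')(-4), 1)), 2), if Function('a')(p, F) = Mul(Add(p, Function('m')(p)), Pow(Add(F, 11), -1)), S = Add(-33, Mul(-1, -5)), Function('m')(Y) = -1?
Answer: Rational(11881, 16) ≈ 742.56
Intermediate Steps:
S = -28 (S = Add(-33, 5) = -28)
Function('N')(x) = 16
Function('a')(p, F) = Mul(Pow(Add(11, F), -1), Add(-1, p)) (Function('a')(p, F) = Mul(Add(p, -1), Pow(Add(F, 11), -1)) = Mul(Add(-1, p), Pow(Add(11, F), -1)) = Mul(Pow(Add(11, F), -1), Add(-1, p)))
Pow(Add(Add(Function('t')(-2), Mul(-1, S)), Function('a')(Function('N')(-4), 1)), 2) = Pow(Add(Add(Add(-4, Mul(-1, -2)), Mul(-1, -28)), Mul(Pow(Add(11, 1), -1), Add(-1, 16))), 2) = Pow(Add(Add(Add(-4, 2), 28), Mul(Pow(12, -1), 15)), 2) = Pow(Add(Add(-2, 28), Mul(Rational(1, 12), 15)), 2) = Pow(Add(26, Rational(5, 4)), 2) = Pow(Rational(109, 4), 2) = Rational(11881, 16)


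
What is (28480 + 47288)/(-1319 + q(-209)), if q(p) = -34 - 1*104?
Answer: -75768/1457 ≈ -52.003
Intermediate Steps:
q(p) = -138 (q(p) = -34 - 104 = -138)
(28480 + 47288)/(-1319 + q(-209)) = (28480 + 47288)/(-1319 - 138) = 75768/(-1457) = 75768*(-1/1457) = -75768/1457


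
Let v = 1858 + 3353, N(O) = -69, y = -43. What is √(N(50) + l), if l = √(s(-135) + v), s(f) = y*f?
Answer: √(-69 + 18*√34) ≈ 5.9964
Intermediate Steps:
s(f) = -43*f
v = 5211
l = 18*√34 (l = √(-43*(-135) + 5211) = √(5805 + 5211) = √11016 = 18*√34 ≈ 104.96)
√(N(50) + l) = √(-69 + 18*√34)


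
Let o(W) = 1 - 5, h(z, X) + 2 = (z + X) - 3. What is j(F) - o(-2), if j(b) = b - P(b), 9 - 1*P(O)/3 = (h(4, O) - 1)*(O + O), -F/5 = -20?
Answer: 58877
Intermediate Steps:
F = 100 (F = -5*(-20) = 100)
h(z, X) = -5 + X + z (h(z, X) = -2 + ((z + X) - 3) = -2 + ((X + z) - 3) = -2 + (-3 + X + z) = -5 + X + z)
P(O) = 27 - 6*O*(-2 + O) (P(O) = 27 - 3*((-5 + O + 4) - 1)*(O + O) = 27 - 3*((-1 + O) - 1)*2*O = 27 - 3*(-2 + O)*2*O = 27 - 6*O*(-2 + O))
o(W) = -4
j(b) = -27 - 11*b + 6*b² (j(b) = b - (27 - 6*b² + 12*b) = b + (-27 - 12*b + 6*b²) = -27 - 11*b + 6*b²)
j(F) - o(-2) = (-27 - 11*100 + 6*100²) - 1*(-4) = (-27 - 1100 + 6*10000) + 4 = (-27 - 1100 + 60000) + 4 = 58873 + 4 = 58877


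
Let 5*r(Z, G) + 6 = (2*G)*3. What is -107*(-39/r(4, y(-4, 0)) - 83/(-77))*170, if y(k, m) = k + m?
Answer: -10613865/77 ≈ -1.3784e+5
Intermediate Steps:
r(Z, G) = -6/5 + 6*G/5 (r(Z, G) = -6/5 + ((2*G)*3)/5 = -6/5 + (6*G)/5 = -6/5 + 6*G/5)
-107*(-39/r(4, y(-4, 0)) - 83/(-77))*170 = -107*(-39/(-6/5 + 6*(-4 + 0)/5) - 83/(-77))*170 = -107*(-39/(-6/5 + (6/5)*(-4)) - 83*(-1/77))*170 = -107*(-39/(-6/5 - 24/5) + 83/77)*170 = -107*(-39/(-6) + 83/77)*170 = -107*(-39*(-⅙) + 83/77)*170 = -107*(13/2 + 83/77)*170 = -107*1167/154*170 = -124869/154*170 = -10613865/77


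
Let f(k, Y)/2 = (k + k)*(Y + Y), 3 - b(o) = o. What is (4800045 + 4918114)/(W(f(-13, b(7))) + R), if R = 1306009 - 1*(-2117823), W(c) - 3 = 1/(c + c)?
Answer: 8085508288/2848630721 ≈ 2.8384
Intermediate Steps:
b(o) = 3 - o
f(k, Y) = 8*Y*k (f(k, Y) = 2*((k + k)*(Y + Y)) = 2*((2*k)*(2*Y)) = 2*(4*Y*k) = 8*Y*k)
W(c) = 3 + 1/(2*c) (W(c) = 3 + 1/(c + c) = 3 + 1/(2*c))
R = 3423832 (R = 1306009 + 2117823 = 3423832)
(4800045 + 4918114)/(W(f(-13, b(7))) + R) = (4800045 + 4918114)/((3 + 1/(2*((8*(3 - 1*7)*(-13))))) + 3423832) = 9718159/((3 + 1/(2*((8*(3 - 7)*(-13))))) + 3423832) = 9718159/((3 + 1/(2*((8*(-4)*(-13))))) + 3423832) = 9718159/((3 + (½)/416) + 3423832) = 9718159/((3 + (½)*(1/416)) + 3423832) = 9718159/((3 + 1/832) + 3423832) = 9718159/(2497/832 + 3423832) = 9718159/(2848630721/832) = 9718159*(832/2848630721) = 8085508288/2848630721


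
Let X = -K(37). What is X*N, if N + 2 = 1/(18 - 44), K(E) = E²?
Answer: 72557/26 ≈ 2790.7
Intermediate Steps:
N = -53/26 (N = -2 + 1/(18 - 44) = -2 + 1/(-26) = -2 - 1/26 = -53/26 ≈ -2.0385)
X = -1369 (X = -1*37² = -1*1369 = -1369)
X*N = -1369*(-53/26) = 72557/26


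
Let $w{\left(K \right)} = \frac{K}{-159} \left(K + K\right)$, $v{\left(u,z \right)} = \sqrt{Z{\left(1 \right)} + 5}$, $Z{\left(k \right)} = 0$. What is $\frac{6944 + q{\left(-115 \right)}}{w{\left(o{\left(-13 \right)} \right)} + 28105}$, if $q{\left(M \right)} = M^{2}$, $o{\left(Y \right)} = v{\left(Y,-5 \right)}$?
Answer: $\frac{3206871}{4468685} \approx 0.71763$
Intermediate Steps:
$v{\left(u,z \right)} = \sqrt{5}$ ($v{\left(u,z \right)} = \sqrt{0 + 5} = \sqrt{5}$)
$o{\left(Y \right)} = \sqrt{5}$
$w{\left(K \right)} = - \frac{2 K^{2}}{159}$ ($w{\left(K \right)} = K \left(- \frac{1}{159}\right) 2 K = - \frac{K}{159} \cdot 2 K = - \frac{2 K^{2}}{159}$)
$\frac{6944 + q{\left(-115 \right)}}{w{\left(o{\left(-13 \right)} \right)} + 28105} = \frac{6944 + \left(-115\right)^{2}}{- \frac{2 \left(\sqrt{5}\right)^{2}}{159} + 28105} = \frac{6944 + 13225}{\left(- \frac{2}{159}\right) 5 + 28105} = \frac{20169}{- \frac{10}{159} + 28105} = \frac{20169}{\frac{4468685}{159}} = 20169 \cdot \frac{159}{4468685} = \frac{3206871}{4468685}$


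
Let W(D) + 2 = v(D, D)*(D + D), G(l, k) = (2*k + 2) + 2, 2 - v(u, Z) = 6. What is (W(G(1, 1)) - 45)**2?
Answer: 9025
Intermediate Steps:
v(u, Z) = -4 (v(u, Z) = 2 - 1*6 = 2 - 6 = -4)
G(l, k) = 4 + 2*k (G(l, k) = (2 + 2*k) + 2 = 4 + 2*k)
W(D) = -2 - 8*D (W(D) = -2 - 4*(D + D) = -2 - 8*D)
(W(G(1, 1)) - 45)**2 = ((-2 - 8*(4 + 2*1)) - 45)**2 = ((-2 - 8*(4 + 2)) - 45)**2 = ((-2 - 8*6) - 45)**2 = ((-2 - 48) - 45)**2 = (-50 - 45)**2 = (-95)**2 = 9025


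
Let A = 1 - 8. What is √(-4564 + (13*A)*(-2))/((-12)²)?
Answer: I*√4382/144 ≈ 0.4597*I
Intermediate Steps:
A = -7
√(-4564 + (13*A)*(-2))/((-12)²) = √(-4564 + (13*(-7))*(-2))/((-12)²) = √(-4564 - 91*(-2))/144 = √(-4564 + 182)*(1/144) = √(-4382)*(1/144) = (I*√4382)*(1/144) = I*√4382/144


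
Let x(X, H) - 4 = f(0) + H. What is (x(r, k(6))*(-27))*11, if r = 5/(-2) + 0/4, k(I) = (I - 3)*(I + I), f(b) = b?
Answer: -11880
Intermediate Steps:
k(I) = 2*I*(-3 + I) (k(I) = (-3 + I)*(2*I) = 2*I*(-3 + I))
r = -5/2 (r = 5*(-1/2) + 0*(1/4) = -5/2 + 0 = -5/2 ≈ -2.5000)
x(X, H) = 4 + H (x(X, H) = 4 + (0 + H) = 4 + H)
(x(r, k(6))*(-27))*11 = ((4 + 2*6*(-3 + 6))*(-27))*11 = ((4 + 2*6*3)*(-27))*11 = ((4 + 36)*(-27))*11 = (40*(-27))*11 = -1080*11 = -11880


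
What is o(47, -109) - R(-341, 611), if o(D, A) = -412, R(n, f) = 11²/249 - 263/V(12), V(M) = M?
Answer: -129669/332 ≈ -390.57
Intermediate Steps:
R(n, f) = -7115/332 (R(n, f) = 11²/249 - 263/12 = 121*(1/249) - 263*1/12 = 121/249 - 263/12 = -7115/332)
o(47, -109) - R(-341, 611) = -412 - 1*(-7115/332) = -412 + 7115/332 = -129669/332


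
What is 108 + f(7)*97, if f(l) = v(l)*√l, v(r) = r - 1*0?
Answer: 108 + 679*√7 ≈ 1904.5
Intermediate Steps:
v(r) = r (v(r) = r + 0 = r)
f(l) = l^(3/2) (f(l) = l*√l = l^(3/2))
108 + f(7)*97 = 108 + 7^(3/2)*97 = 108 + (7*√7)*97 = 108 + 679*√7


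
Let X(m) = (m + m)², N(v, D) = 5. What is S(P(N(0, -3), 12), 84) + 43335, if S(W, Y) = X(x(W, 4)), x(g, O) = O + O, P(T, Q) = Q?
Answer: 43591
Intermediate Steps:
x(g, O) = 2*O
X(m) = 4*m² (X(m) = (2*m)² = 4*m²)
S(W, Y) = 256 (S(W, Y) = 4*(2*4)² = 4*8² = 4*64 = 256)
S(P(N(0, -3), 12), 84) + 43335 = 256 + 43335 = 43591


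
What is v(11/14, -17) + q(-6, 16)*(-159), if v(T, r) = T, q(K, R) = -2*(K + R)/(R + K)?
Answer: 4463/14 ≈ 318.79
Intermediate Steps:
q(K, R) = -2 (q(K, R) = -2*(K + R)/(K + R) = -2*1 = -2)
v(11/14, -17) + q(-6, 16)*(-159) = 11/14 - 2*(-159) = 11*(1/14) + 318 = 11/14 + 318 = 4463/14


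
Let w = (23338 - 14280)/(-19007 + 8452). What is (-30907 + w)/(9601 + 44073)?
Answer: -326232443/566529070 ≈ -0.57584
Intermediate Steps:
w = -9058/10555 (w = 9058/(-10555) = 9058*(-1/10555) = -9058/10555 ≈ -0.85817)
(-30907 + w)/(9601 + 44073) = (-30907 - 9058/10555)/(9601 + 44073) = -326232443/10555/53674 = -326232443/10555*1/53674 = -326232443/566529070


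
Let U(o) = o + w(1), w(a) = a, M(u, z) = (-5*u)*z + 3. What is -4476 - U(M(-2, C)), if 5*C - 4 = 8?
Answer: -4504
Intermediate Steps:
C = 12/5 (C = ⅘ + (⅕)*8 = ⅘ + 8/5 = 12/5 ≈ 2.4000)
M(u, z) = 3 - 5*u*z (M(u, z) = -5*u*z + 3 = 3 - 5*u*z)
U(o) = 1 + o (U(o) = o + 1 = 1 + o)
-4476 - U(M(-2, C)) = -4476 - (1 + (3 - 5*(-2)*12/5)) = -4476 - (1 + (3 + 24)) = -4476 - (1 + 27) = -4476 - 1*28 = -4476 - 28 = -4504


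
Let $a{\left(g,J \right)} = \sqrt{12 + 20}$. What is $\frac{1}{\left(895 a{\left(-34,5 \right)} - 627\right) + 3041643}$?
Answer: $\frac{380127}{1155969084932} - \frac{895 \sqrt{2}}{2311938169864} \approx 3.2829 \cdot 10^{-7}$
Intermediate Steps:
$a{\left(g,J \right)} = 4 \sqrt{2}$ ($a{\left(g,J \right)} = \sqrt{32} = 4 \sqrt{2}$)
$\frac{1}{\left(895 a{\left(-34,5 \right)} - 627\right) + 3041643} = \frac{1}{\left(895 \cdot 4 \sqrt{2} - 627\right) + 3041643} = \frac{1}{\left(3580 \sqrt{2} - 627\right) + 3041643} = \frac{1}{\left(-627 + 3580 \sqrt{2}\right) + 3041643} = \frac{1}{3041016 + 3580 \sqrt{2}}$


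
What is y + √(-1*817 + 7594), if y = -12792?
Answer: -12792 + 3*√753 ≈ -12710.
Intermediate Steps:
y + √(-1*817 + 7594) = -12792 + √(-1*817 + 7594) = -12792 + √(-817 + 7594) = -12792 + √6777 = -12792 + 3*√753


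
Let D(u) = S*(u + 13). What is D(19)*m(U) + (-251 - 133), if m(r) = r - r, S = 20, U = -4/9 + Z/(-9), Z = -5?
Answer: -384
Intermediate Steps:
U = ⅑ (U = -4/9 - 5/(-9) = -4*⅑ - 5*(-⅑) = -4/9 + 5/9 = ⅑ ≈ 0.11111)
D(u) = 260 + 20*u (D(u) = 20*(u + 13) = 20*(13 + u) = 260 + 20*u)
m(r) = 0
D(19)*m(U) + (-251 - 133) = (260 + 20*19)*0 + (-251 - 133) = (260 + 380)*0 - 384 = 640*0 - 384 = 0 - 384 = -384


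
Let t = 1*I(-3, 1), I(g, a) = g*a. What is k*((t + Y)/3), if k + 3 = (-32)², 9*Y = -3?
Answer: -10210/9 ≈ -1134.4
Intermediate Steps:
I(g, a) = a*g
Y = -⅓ (Y = (⅑)*(-3) = -⅓ ≈ -0.33333)
t = -3 (t = 1*(1*(-3)) = 1*(-3) = -3)
k = 1021 (k = -3 + (-32)² = -3 + 1024 = 1021)
k*((t + Y)/3) = 1021*((-3 - ⅓)/3) = 1021*(-10/3*⅓) = 1021*(-10/9) = -10210/9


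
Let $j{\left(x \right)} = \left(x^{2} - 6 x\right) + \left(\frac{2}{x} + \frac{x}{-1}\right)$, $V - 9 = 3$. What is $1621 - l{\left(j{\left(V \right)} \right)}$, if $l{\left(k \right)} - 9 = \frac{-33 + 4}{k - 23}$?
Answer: $\frac{359650}{223} \approx 1612.8$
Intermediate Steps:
$V = 12$ ($V = 9 + 3 = 12$)
$j{\left(x \right)} = x^{2} - 7 x + \frac{2}{x}$ ($j{\left(x \right)} = \left(x^{2} - 6 x\right) + \left(\frac{2}{x} + x \left(-1\right)\right) = \left(x^{2} - 6 x\right) - \left(x - \frac{2}{x}\right) = x^{2} - 7 x + \frac{2}{x}$)
$l{\left(k \right)} = 9 - \frac{29}{-23 + k}$ ($l{\left(k \right)} = 9 + \frac{-33 + 4}{k - 23} = 9 - \frac{29}{-23 + k}$)
$1621 - l{\left(j{\left(V \right)} \right)} = 1621 - \frac{-236 + 9 \frac{2 + 12^{2} \left(-7 + 12\right)}{12}}{-23 + \frac{2 + 12^{2} \left(-7 + 12\right)}{12}} = 1621 - \frac{-236 + 9 \frac{2 + 144 \cdot 5}{12}}{-23 + \frac{2 + 144 \cdot 5}{12}} = 1621 - \frac{-236 + 9 \frac{2 + 720}{12}}{-23 + \frac{2 + 720}{12}} = 1621 - \frac{-236 + 9 \cdot \frac{1}{12} \cdot 722}{-23 + \frac{1}{12} \cdot 722} = 1621 - \frac{-236 + 9 \cdot \frac{361}{6}}{-23 + \frac{361}{6}} = 1621 - \frac{-236 + \frac{1083}{2}}{\frac{223}{6}} = 1621 - \frac{6}{223} \cdot \frac{611}{2} = 1621 - \frac{1833}{223} = \frac{359650}{223}$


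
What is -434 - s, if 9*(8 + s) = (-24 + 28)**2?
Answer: -3850/9 ≈ -427.78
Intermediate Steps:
s = -56/9 (s = -8 + (-24 + 28)**2/9 = -8 + (1/9)*4**2 = -8 + (1/9)*16 = -8 + 16/9 = -56/9 ≈ -6.2222)
-434 - s = -434 - 1*(-56/9) = -434 + 56/9 = -3850/9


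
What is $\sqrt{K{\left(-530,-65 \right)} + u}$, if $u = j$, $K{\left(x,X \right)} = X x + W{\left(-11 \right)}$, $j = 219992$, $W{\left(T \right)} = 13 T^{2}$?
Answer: $\sqrt{256015} \approx 505.98$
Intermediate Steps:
$K{\left(x,X \right)} = 1573 + X x$ ($K{\left(x,X \right)} = X x + 13 \left(-11\right)^{2} = X x + 13 \cdot 121 = X x + 1573 = 1573 + X x$)
$u = 219992$
$\sqrt{K{\left(-530,-65 \right)} + u} = \sqrt{\left(1573 - -34450\right) + 219992} = \sqrt{\left(1573 + 34450\right) + 219992} = \sqrt{36023 + 219992} = \sqrt{256015}$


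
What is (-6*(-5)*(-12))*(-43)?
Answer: 15480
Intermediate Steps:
(-6*(-5)*(-12))*(-43) = (30*(-12))*(-43) = -360*(-43) = 15480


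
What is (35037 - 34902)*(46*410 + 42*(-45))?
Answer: 2290950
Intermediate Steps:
(35037 - 34902)*(46*410 + 42*(-45)) = 135*(18860 - 1890) = 135*16970 = 2290950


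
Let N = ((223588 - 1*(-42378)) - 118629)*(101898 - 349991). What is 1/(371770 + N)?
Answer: -1/36552906571 ≈ -2.7358e-11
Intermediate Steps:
N = -36553278341 (N = ((223588 + 42378) - 118629)*(-248093) = (265966 - 118629)*(-248093) = 147337*(-248093) = -36553278341)
1/(371770 + N) = 1/(371770 - 36553278341) = 1/(-36552906571) = -1/36552906571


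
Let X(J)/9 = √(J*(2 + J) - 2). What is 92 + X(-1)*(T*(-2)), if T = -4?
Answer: 92 + 72*I*√3 ≈ 92.0 + 124.71*I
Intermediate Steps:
X(J) = 9*√(-2 + J*(2 + J)) (X(J) = 9*√(J*(2 + J) - 2) = 9*√(-2 + J*(2 + J)))
92 + X(-1)*(T*(-2)) = 92 + (9*√(-2 + (-1)² + 2*(-1)))*(-4*(-2)) = 92 + (9*√(-2 + 1 - 2))*8 = 92 + (9*√(-3))*8 = 92 + (9*(I*√3))*8 = 92 + (9*I*√3)*8 = 92 + 72*I*√3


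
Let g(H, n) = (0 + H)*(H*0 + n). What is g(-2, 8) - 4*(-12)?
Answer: 32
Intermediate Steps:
g(H, n) = H*n (g(H, n) = H*(0 + n) = H*n)
g(-2, 8) - 4*(-12) = -2*8 - 4*(-12) = -16 + 48 = 32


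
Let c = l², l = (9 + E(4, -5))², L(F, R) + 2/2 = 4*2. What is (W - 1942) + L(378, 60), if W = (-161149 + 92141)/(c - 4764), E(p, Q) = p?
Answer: -46116203/23797 ≈ -1937.9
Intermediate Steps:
L(F, R) = 7 (L(F, R) = -1 + 4*2 = -1 + 8 = 7)
l = 169 (l = (9 + 4)² = 13² = 169)
c = 28561 (c = 169² = 28561)
W = -69008/23797 (W = (-161149 + 92141)/(28561 - 4764) = -69008/23797 ≈ -2.8999)
(W - 1942) + L(378, 60) = (-69008/23797 - 1942) + 7 = -46282782/23797 + 7 = -46116203/23797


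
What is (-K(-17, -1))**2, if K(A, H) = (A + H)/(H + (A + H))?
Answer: 324/361 ≈ 0.89751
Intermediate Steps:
K(A, H) = (A + H)/(A + 2*H)
(-K(-17, -1))**2 = (-(-17 - 1)/(-17 + 2*(-1)))**2 = (-(-18)/(-17 - 2))**2 = (-(-18)/(-19))**2 = (-(-1)*(-18)/19)**2 = (-1*18/19)**2 = (-18/19)**2 = 324/361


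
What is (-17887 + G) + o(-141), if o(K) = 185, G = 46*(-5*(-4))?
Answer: -16782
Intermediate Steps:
G = 920 (G = 46*20 = 920)
(-17887 + G) + o(-141) = (-17887 + 920) + 185 = -16967 + 185 = -16782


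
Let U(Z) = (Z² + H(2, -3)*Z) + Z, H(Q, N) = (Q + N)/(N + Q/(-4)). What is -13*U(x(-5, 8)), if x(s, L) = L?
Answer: -6760/7 ≈ -965.71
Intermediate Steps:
H(Q, N) = (N + Q)/(N - Q/4) (H(Q, N) = (N + Q)/(N + Q*(-¼)) = (N + Q)/(N - Q/4))
U(Z) = Z² + 9*Z/7 (U(Z) = (Z² + (4*(-3 + 2)/(-1*2 + 4*(-3)))*Z) + Z = (Z² + (4*(-1)/(-2 - 12))*Z) + Z = (Z² + (4*(-1)/(-14))*Z) + Z = (Z² + (4*(-1/14)*(-1))*Z) + Z = (Z² + 2*Z/7) + Z = Z² + 9*Z/7)
-13*U(x(-5, 8)) = -13*8*(9 + 7*8)/7 = -13*8*(9 + 56)/7 = -13*8*65/7 = -13*520/7 = -6760/7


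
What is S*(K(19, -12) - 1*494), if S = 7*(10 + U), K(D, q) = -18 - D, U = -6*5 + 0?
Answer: 74340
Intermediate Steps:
U = -30 (U = -2*15 + 0 = -30 + 0 = -30)
S = -140 (S = 7*(10 - 30) = 7*(-20) = -140)
S*(K(19, -12) - 1*494) = -140*((-18 - 1*19) - 1*494) = -140*((-18 - 19) - 494) = -140*(-37 - 494) = -140*(-531) = 74340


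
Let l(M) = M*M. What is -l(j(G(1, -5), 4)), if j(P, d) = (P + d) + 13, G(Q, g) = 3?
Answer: -400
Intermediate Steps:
j(P, d) = 13 + P + d
l(M) = M**2
-l(j(G(1, -5), 4)) = -(13 + 3 + 4)**2 = -1*20**2 = -1*400 = -400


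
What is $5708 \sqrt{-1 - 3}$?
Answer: $11416 i \approx 11416.0 i$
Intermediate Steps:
$5708 \sqrt{-1 - 3} = 5708 \sqrt{-4} = 5708 \cdot 2 i = 11416 i$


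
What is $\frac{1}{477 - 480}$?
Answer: $- \frac{1}{3} \approx -0.33333$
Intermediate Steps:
$\frac{1}{477 - 480} = \frac{1}{-3} = - \frac{1}{3}$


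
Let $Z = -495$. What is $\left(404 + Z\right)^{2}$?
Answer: $8281$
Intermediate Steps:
$\left(404 + Z\right)^{2} = \left(404 - 495\right)^{2} = \left(-91\right)^{2} = 8281$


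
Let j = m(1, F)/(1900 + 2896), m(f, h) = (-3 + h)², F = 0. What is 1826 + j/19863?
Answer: 19327793673/10584772 ≈ 1826.0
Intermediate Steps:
j = 9/4796 (j = (-3 + 0)²/(1900 + 2896) = (-3)²/4796 = 9*(1/4796) = 9/4796 ≈ 0.0018766)
1826 + j/19863 = 1826 + (9/4796)/19863 = 1826 + (9/4796)*(1/19863) = 1826 + 1/10584772 = 19327793673/10584772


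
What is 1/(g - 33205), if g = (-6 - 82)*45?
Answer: -1/37165 ≈ -2.6907e-5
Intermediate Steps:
g = -3960 (g = -88*45 = -3960)
1/(g - 33205) = 1/(-3960 - 33205) = 1/(-37165) = -1/37165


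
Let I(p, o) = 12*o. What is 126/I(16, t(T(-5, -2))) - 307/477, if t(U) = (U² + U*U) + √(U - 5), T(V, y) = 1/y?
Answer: 2956/10971 - 21*I*√22/23 ≈ 0.26944 - 4.2826*I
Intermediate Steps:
t(U) = √(-5 + U) + 2*U² (t(U) = (U² + U²) + √(-5 + U) = 2*U² + √(-5 + U) = √(-5 + U) + 2*U²)
126/I(16, t(T(-5, -2))) - 307/477 = 126/((12*(√(-5 + 1/(-2)) + 2*(1/(-2))²))) - 307/477 = 126/((12*(√(-5 - ½) + 2*(-½)²))) - 307*1/477 = 126/((12*(√(-11/2) + 2*(¼)))) - 307/477 = 126/((12*(I*√22/2 + ½))) - 307/477 = 126/((12*(½ + I*√22/2))) - 307/477 = 126/(6 + 6*I*√22) - 307/477 = -307/477 + 126/(6 + 6*I*√22)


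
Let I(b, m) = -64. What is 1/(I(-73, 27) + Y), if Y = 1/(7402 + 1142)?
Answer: -8544/546815 ≈ -0.015625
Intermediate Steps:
Y = 1/8544 ≈ 0.00011704
1/(I(-73, 27) + Y) = 1/(-64 + 1/8544) = 1/(-546815/8544) = -8544/546815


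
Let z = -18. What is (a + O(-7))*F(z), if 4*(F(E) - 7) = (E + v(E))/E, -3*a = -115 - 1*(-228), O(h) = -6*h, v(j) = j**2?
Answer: 143/12 ≈ 11.917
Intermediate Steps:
a = -113/3 (a = -(-115 - 1*(-228))/3 = -(-115 + 228)/3 = -1/3*113 = -113/3 ≈ -37.667)
F(E) = 7 + (E + E**2)/(4*E) (F(E) = 7 + ((E + E**2)/E)/4 = 7 + (E + E**2)/(4*E))
(a + O(-7))*F(z) = (-113/3 - 6*(-7))*(29/4 + (1/4)*(-18)) = (-113/3 + 42)*(29/4 - 9/2) = (13/3)*(11/4) = 143/12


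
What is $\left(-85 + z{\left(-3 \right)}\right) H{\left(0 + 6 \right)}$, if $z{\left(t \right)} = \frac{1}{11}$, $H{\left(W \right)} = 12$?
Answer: $- \frac{11208}{11} \approx -1018.9$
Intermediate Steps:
$z{\left(t \right)} = \frac{1}{11}$
$\left(-85 + z{\left(-3 \right)}\right) H{\left(0 + 6 \right)} = \left(-85 + \frac{1}{11}\right) 12 = \left(- \frac{934}{11}\right) 12 = - \frac{11208}{11}$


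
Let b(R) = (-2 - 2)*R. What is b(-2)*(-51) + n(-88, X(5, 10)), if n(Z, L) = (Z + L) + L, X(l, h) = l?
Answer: -486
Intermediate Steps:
b(R) = -4*R
n(Z, L) = Z + 2*L (n(Z, L) = (L + Z) + L = Z + 2*L)
b(-2)*(-51) + n(-88, X(5, 10)) = -4*(-2)*(-51) + (-88 + 2*5) = 8*(-51) + (-88 + 10) = -408 - 78 = -486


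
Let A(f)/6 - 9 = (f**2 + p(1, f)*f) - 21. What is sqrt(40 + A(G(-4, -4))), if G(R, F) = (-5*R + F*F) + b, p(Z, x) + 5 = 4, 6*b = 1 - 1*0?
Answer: sqrt(273570)/6 ≈ 87.173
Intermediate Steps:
b = 1/6 (b = (1 - 1*0)/6 = (1 + 0)/6 = (1/6)*1 = 1/6 ≈ 0.16667)
p(Z, x) = -1 (p(Z, x) = -5 + 4 = -1)
G(R, F) = 1/6 + F**2 - 5*R (G(R, F) = (-5*R + F*F) + 1/6 = (-5*R + F**2) + 1/6 = (F**2 - 5*R) + 1/6 = 1/6 + F**2 - 5*R)
A(f) = -72 - 6*f + 6*f**2 (A(f) = 54 + 6*((f**2 - f) - 21) = 54 + 6*(-21 + f**2 - f) = 54 + (-126 - 6*f + 6*f**2) = -72 - 6*f + 6*f**2)
sqrt(40 + A(G(-4, -4))) = sqrt(40 + (-72 - 6*(1/6 + (-4)**2 - 5*(-4)) + 6*(1/6 + (-4)**2 - 5*(-4))**2)) = sqrt(40 + (-72 - 6*(1/6 + 16 + 20) + 6*(1/6 + 16 + 20)**2)) = sqrt(40 + (-72 - 6*217/6 + 6*(217/6)**2)) = sqrt(40 + (-72 - 217 + 6*(47089/36))) = sqrt(40 + (-72 - 217 + 47089/6)) = sqrt(40 + 45355/6) = sqrt(45595/6) = sqrt(273570)/6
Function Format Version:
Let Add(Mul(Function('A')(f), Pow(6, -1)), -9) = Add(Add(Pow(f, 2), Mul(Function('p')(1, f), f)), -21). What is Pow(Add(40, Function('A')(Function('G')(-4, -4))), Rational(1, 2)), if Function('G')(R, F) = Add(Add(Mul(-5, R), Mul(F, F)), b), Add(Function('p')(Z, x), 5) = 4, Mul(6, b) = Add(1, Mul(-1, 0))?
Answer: Mul(Rational(1, 6), Pow(273570, Rational(1, 2))) ≈ 87.173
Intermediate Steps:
b = Rational(1, 6) (b = Mul(Rational(1, 6), Add(1, Mul(-1, 0))) = Mul(Rational(1, 6), Add(1, 0)) = Mul(Rational(1, 6), 1) = Rational(1, 6) ≈ 0.16667)
Function('p')(Z, x) = -1 (Function('p')(Z, x) = Add(-5, 4) = -1)
Function('G')(R, F) = Add(Rational(1, 6), Pow(F, 2), Mul(-5, R)) (Function('G')(R, F) = Add(Add(Mul(-5, R), Mul(F, F)), Rational(1, 6)) = Add(Add(Mul(-5, R), Pow(F, 2)), Rational(1, 6)) = Add(Add(Pow(F, 2), Mul(-5, R)), Rational(1, 6)) = Add(Rational(1, 6), Pow(F, 2), Mul(-5, R)))
Function('A')(f) = Add(-72, Mul(-6, f), Mul(6, Pow(f, 2))) (Function('A')(f) = Add(54, Mul(6, Add(Add(Pow(f, 2), Mul(-1, f)), -21))) = Add(54, Mul(6, Add(-21, Pow(f, 2), Mul(-1, f)))) = Add(54, Add(-126, Mul(-6, f), Mul(6, Pow(f, 2)))) = Add(-72, Mul(-6, f), Mul(6, Pow(f, 2))))
Pow(Add(40, Function('A')(Function('G')(-4, -4))), Rational(1, 2)) = Pow(Add(40, Add(-72, Mul(-6, Add(Rational(1, 6), Pow(-4, 2), Mul(-5, -4))), Mul(6, Pow(Add(Rational(1, 6), Pow(-4, 2), Mul(-5, -4)), 2)))), Rational(1, 2)) = Pow(Add(40, Add(-72, Mul(-6, Add(Rational(1, 6), 16, 20)), Mul(6, Pow(Add(Rational(1, 6), 16, 20), 2)))), Rational(1, 2)) = Pow(Add(40, Add(-72, Mul(-6, Rational(217, 6)), Mul(6, Pow(Rational(217, 6), 2)))), Rational(1, 2)) = Pow(Add(40, Add(-72, -217, Mul(6, Rational(47089, 36)))), Rational(1, 2)) = Pow(Add(40, Add(-72, -217, Rational(47089, 6))), Rational(1, 2)) = Pow(Add(40, Rational(45355, 6)), Rational(1, 2)) = Pow(Rational(45595, 6), Rational(1, 2)) = Mul(Rational(1, 6), Pow(273570, Rational(1, 2)))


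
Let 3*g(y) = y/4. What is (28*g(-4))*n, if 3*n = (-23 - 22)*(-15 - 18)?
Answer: -4620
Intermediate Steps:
n = 495 (n = ((-23 - 22)*(-15 - 18))/3 = (-45*(-33))/3 = (⅓)*1485 = 495)
g(y) = y/12 (g(y) = (y/4)/3 = y/12)
(28*g(-4))*n = (28*((1/12)*(-4)))*495 = (28*(-⅓))*495 = -28/3*495 = -4620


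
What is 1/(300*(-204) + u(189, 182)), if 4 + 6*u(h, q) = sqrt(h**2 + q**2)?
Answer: -734408/44946236257 - 14*sqrt(1405)/44946236257 ≈ -1.6351e-5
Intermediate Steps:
u(h, q) = -2/3 + sqrt(h**2 + q**2)/6
1/(300*(-204) + u(189, 182)) = 1/(300*(-204) + (-2/3 + sqrt(189**2 + 182**2)/6)) = 1/(-61200 + (-2/3 + sqrt(35721 + 33124)/6)) = 1/(-61200 + (-2/3 + sqrt(68845)/6)) = 1/(-61200 + (-2/3 + (7*sqrt(1405))/6)) = 1/(-61200 + (-2/3 + 7*sqrt(1405)/6)) = 1/(-183602/3 + 7*sqrt(1405)/6)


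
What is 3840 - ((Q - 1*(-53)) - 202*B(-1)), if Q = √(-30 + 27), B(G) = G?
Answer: 3585 - I*√3 ≈ 3585.0 - 1.732*I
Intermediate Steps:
Q = I*√3 (Q = √(-3) = I*√3 ≈ 1.732*I)
3840 - ((Q - 1*(-53)) - 202*B(-1)) = 3840 - ((I*√3 - 1*(-53)) - 202*(-1)) = 3840 - ((I*√3 + 53) - 202*(-1)) = 3840 - ((53 + I*√3) + 202) = 3840 - (255 + I*√3) = 3840 + (-255 - I*√3) = 3585 - I*√3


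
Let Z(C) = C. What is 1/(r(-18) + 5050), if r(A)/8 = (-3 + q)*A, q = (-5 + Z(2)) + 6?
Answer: 1/5050 ≈ 0.00019802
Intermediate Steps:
q = 3 (q = (-5 + 2) + 6 = -3 + 6 = 3)
r(A) = 0 (r(A) = 8*((-3 + 3)*A) = 8*(0*A) = 8*0 = 0)
1/(r(-18) + 5050) = 1/(0 + 5050) = 1/5050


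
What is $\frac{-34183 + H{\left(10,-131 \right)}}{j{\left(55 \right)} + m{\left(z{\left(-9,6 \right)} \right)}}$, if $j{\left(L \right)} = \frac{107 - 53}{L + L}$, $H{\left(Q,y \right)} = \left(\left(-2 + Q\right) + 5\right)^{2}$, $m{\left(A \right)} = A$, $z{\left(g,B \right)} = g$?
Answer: $\frac{311795}{78} \approx 3997.4$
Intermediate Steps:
$H{\left(Q,y \right)} = \left(3 + Q\right)^{2}$
$j{\left(L \right)} = \frac{27}{L}$ ($j{\left(L \right)} = \frac{54}{2 L} = 54 \frac{1}{2 L} = \frac{27}{L}$)
$\frac{-34183 + H{\left(10,-131 \right)}}{j{\left(55 \right)} + m{\left(z{\left(-9,6 \right)} \right)}} = \frac{-34183 + \left(3 + 10\right)^{2}}{\frac{27}{55} - 9} = \frac{-34183 + 13^{2}}{27 \cdot \frac{1}{55} - 9} = \frac{-34183 + 169}{\frac{27}{55} - 9} = - \frac{34014}{- \frac{468}{55}} = \left(-34014\right) \left(- \frac{55}{468}\right) = \frac{311795}{78}$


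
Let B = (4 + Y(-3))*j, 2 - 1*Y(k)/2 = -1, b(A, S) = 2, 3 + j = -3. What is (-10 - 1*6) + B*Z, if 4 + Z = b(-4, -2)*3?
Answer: -136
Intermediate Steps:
j = -6 (j = -3 - 3 = -6)
Y(k) = 6 (Y(k) = 4 - 2*(-1) = 4 + 2 = 6)
Z = 2 (Z = -4 + 2*3 = -4 + 6 = 2)
B = -60 (B = (4 + 6)*(-6) = 10*(-6) = -60)
(-10 - 1*6) + B*Z = (-10 - 1*6) - 60*2 = (-10 - 6) - 120 = -16 - 120 = -136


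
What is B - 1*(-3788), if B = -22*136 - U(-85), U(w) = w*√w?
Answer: 796 + 85*I*√85 ≈ 796.0 + 783.66*I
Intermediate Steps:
U(w) = w^(3/2)
B = -2992 + 85*I*√85 (B = -22*136 - (-85)^(3/2) = -2992 - (-85)*I*√85 = -2992 + 85*I*√85 ≈ -2992.0 + 783.66*I)
B - 1*(-3788) = (-2992 + 85*I*√85) - 1*(-3788) = (-2992 + 85*I*√85) + 3788 = 796 + 85*I*√85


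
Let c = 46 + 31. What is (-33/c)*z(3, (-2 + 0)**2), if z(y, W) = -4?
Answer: 12/7 ≈ 1.7143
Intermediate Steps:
c = 77
(-33/c)*z(3, (-2 + 0)**2) = -33/77*(-4) = -33*1/77*(-4) = -3/7*(-4) = 12/7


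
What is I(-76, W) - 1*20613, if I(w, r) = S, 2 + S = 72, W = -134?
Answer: -20543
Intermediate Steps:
S = 70 (S = -2 + 72 = 70)
I(w, r) = 70
I(-76, W) - 1*20613 = 70 - 1*20613 = 70 - 20613 = -20543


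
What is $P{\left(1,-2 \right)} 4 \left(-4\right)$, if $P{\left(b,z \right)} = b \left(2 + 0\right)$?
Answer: $-32$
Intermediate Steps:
$P{\left(b,z \right)} = 2 b$ ($P{\left(b,z \right)} = b 2 = 2 b$)
$P{\left(1,-2 \right)} 4 \left(-4\right) = 2 \cdot 1 \cdot 4 \left(-4\right) = 2 \left(-16\right) = -32$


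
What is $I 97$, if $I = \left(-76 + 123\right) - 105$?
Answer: $-5626$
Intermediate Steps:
$I = -58$ ($I = 47 - 105 = -58$)
$I 97 = \left(-58\right) 97 = -5626$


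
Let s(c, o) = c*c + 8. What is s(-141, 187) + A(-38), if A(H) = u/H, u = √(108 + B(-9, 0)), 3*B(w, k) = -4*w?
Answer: 19889 - √30/19 ≈ 19889.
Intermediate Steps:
B(w, k) = -4*w/3 (B(w, k) = (-4*w)/3 = -4*w/3)
s(c, o) = 8 + c² (s(c, o) = c² + 8 = 8 + c²)
u = 2*√30 (u = √(108 - 4/3*(-9)) = √(108 + 12) = √120 = 2*√30 ≈ 10.954)
A(H) = 2*√30/H (A(H) = (2*√30)/H = 2*√30/H)
s(-141, 187) + A(-38) = (8 + (-141)²) + 2*√30/(-38) = (8 + 19881) + 2*√30*(-1/38) = 19889 - √30/19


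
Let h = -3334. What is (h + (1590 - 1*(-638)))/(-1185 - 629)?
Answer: 553/907 ≈ 0.60970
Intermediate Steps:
(h + (1590 - 1*(-638)))/(-1185 - 629) = (-3334 + (1590 - 1*(-638)))/(-1185 - 629) = (-3334 + (1590 + 638))/(-1814) = (-3334 + 2228)*(-1/1814) = -1106*(-1/1814) = 553/907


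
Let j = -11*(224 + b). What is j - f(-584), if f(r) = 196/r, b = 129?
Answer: -566869/146 ≈ -3882.7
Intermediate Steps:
j = -3883 (j = -11*(224 + 129) = -11*353 = -3883)
j - f(-584) = -3883 - 196/(-584) = -3883 - 196*(-1)/584 = -3883 - 1*(-49/146) = -3883 + 49/146 = -566869/146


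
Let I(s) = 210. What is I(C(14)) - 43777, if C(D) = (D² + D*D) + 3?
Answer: -43567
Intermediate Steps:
C(D) = 3 + 2*D² (C(D) = (D² + D²) + 3 = 2*D² + 3 = 3 + 2*D²)
I(C(14)) - 43777 = 210 - 43777 = -43567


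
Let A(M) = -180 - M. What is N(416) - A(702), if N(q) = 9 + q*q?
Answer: 173947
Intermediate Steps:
N(q) = 9 + q**2
N(416) - A(702) = (9 + 416**2) - (-180 - 1*702) = (9 + 173056) - (-180 - 702) = 173065 - 1*(-882) = 173065 + 882 = 173947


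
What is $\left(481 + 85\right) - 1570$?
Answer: $-1004$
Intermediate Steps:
$\left(481 + 85\right) - 1570 = 566 - 1570 = -1004$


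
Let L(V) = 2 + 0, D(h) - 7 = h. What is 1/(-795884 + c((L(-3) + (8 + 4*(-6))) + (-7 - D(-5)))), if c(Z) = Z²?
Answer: -1/795355 ≈ -1.2573e-6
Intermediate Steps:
D(h) = 7 + h
L(V) = 2
1/(-795884 + c((L(-3) + (8 + 4*(-6))) + (-7 - D(-5)))) = 1/(-795884 + ((2 + (8 + 4*(-6))) + (-7 - (7 - 5)))²) = 1/(-795884 + ((2 + (8 - 24)) + (-7 - 1*2))²) = 1/(-795884 + ((2 - 16) + (-7 - 2))²) = 1/(-795884 + (-14 - 9)²) = 1/(-795884 + (-23)²) = 1/(-795884 + 529) = 1/(-795355) = -1/795355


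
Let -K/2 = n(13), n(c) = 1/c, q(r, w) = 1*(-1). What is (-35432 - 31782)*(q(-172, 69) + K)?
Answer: 1008210/13 ≈ 77555.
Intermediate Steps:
q(r, w) = -1
K = -2/13 ≈ -0.15385
(-35432 - 31782)*(q(-172, 69) + K) = (-35432 - 31782)*(-1 - 2/13) = -67214*(-15/13) = 1008210/13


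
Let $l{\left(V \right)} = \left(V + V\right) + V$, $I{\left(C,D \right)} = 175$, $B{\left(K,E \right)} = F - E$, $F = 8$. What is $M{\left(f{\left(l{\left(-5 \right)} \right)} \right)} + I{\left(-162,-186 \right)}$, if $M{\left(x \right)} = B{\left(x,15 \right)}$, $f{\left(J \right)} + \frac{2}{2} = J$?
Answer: $168$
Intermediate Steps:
$B{\left(K,E \right)} = 8 - E$
$l{\left(V \right)} = 3 V$ ($l{\left(V \right)} = 2 V + V = 3 V$)
$f{\left(J \right)} = -1 + J$
$M{\left(x \right)} = -7$ ($M{\left(x \right)} = 8 - 15 = -7$)
$M{\left(f{\left(l{\left(-5 \right)} \right)} \right)} + I{\left(-162,-186 \right)} = -7 + 175 = 168$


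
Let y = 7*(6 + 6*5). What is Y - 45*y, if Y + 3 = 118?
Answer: -11225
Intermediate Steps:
Y = 115 (Y = -3 + 118 = 115)
y = 252 (y = 7*(6 + 30) = 7*36 = 252)
Y - 45*y = 115 - 45*252 = 115 - 11340 = -11225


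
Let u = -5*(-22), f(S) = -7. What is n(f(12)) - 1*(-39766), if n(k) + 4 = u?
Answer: 39872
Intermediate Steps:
u = 110
n(k) = 106 (n(k) = -4 + 110 = 106)
n(f(12)) - 1*(-39766) = 106 - 1*(-39766) = 106 + 39766 = 39872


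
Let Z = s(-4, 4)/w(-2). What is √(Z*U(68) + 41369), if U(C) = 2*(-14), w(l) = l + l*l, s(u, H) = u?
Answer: 5*√1657 ≈ 203.53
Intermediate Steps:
w(l) = l + l²
U(C) = -28
Z = -2 (Z = -4*(-1/(2*(1 - 2))) = -4/((-2*(-1))) = -4/2 = -4*½ = -2)
√(Z*U(68) + 41369) = √(-2*(-28) + 41369) = √(56 + 41369) = √41425 = 5*√1657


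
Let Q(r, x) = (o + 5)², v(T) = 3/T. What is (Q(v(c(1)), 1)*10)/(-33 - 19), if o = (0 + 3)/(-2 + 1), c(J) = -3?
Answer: -10/13 ≈ -0.76923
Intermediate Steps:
o = -3 (o = 3/(-1) = 3*(-1) = -3)
Q(r, x) = 4 (Q(r, x) = (-3 + 5)² = 2² = 4)
(Q(v(c(1)), 1)*10)/(-33 - 19) = (4*10)/(-33 - 19) = 40/(-52) = 40*(-1/52) = -10/13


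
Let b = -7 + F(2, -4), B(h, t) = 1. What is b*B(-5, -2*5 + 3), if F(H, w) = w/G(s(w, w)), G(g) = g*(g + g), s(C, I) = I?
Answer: -57/8 ≈ -7.1250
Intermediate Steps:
G(g) = 2*g² (G(g) = g*(2*g) = 2*g²)
F(H, w) = 1/(2*w) (F(H, w) = w/((2*w²)) = w*(1/(2*w²)) = 1/(2*w))
b = -57/8 (b = -7 + (½)/(-4) = -7 + (½)*(-¼) = -7 - ⅛ = -57/8 ≈ -7.1250)
b*B(-5, -2*5 + 3) = -57/8*1 = -57/8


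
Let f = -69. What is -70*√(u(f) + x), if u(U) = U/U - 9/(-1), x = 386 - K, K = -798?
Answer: -70*√1194 ≈ -2418.8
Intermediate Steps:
x = 1184 (x = 386 - 1*(-798) = 386 + 798 = 1184)
u(U) = 10 (u(U) = 1 - 9*(-1) = 1 + 9 = 10)
-70*√(u(f) + x) = -70*√(10 + 1184) = -70*√1194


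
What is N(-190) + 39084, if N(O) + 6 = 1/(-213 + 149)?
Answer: 2500991/64 ≈ 39078.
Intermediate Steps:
N(O) = -385/64 (N(O) = -6 + 1/(-213 + 149) = -6 + 1/(-64) = -6 - 1/64 = -385/64)
N(-190) + 39084 = -385/64 + 39084 = 2500991/64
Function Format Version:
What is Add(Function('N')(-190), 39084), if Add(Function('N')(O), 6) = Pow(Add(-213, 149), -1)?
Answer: Rational(2500991, 64) ≈ 39078.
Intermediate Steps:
Function('N')(O) = Rational(-385, 64) (Function('N')(O) = Add(-6, Pow(Add(-213, 149), -1)) = Add(-6, Pow(-64, -1)) = Add(-6, Rational(-1, 64)) = Rational(-385, 64))
Add(Function('N')(-190), 39084) = Add(Rational(-385, 64), 39084) = Rational(2500991, 64)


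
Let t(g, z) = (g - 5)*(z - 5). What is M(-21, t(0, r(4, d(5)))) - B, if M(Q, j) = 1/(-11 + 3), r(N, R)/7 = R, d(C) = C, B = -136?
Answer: 1087/8 ≈ 135.88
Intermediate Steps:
r(N, R) = 7*R
t(g, z) = (-5 + g)*(-5 + z)
M(Q, j) = -⅛ (M(Q, j) = 1/(-8) = -⅛)
M(-21, t(0, r(4, d(5)))) - B = -⅛ - 1*(-136) = -⅛ + 136 = 1087/8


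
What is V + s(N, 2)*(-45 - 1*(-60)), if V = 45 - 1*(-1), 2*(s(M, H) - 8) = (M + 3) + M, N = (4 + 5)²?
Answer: 2807/2 ≈ 1403.5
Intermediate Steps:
N = 81 (N = 9² = 81)
s(M, H) = 19/2 + M (s(M, H) = 8 + ((M + 3) + M)/2 = 8 + ((3 + M) + M)/2 = 8 + (3 + 2*M)/2 = 8 + (3/2 + M) = 19/2 + M)
V = 46 (V = 45 + 1 = 46)
V + s(N, 2)*(-45 - 1*(-60)) = 46 + (19/2 + 81)*(-45 - 1*(-60)) = 46 + 181*(-45 + 60)/2 = 46 + (181/2)*15 = 46 + 2715/2 = 2807/2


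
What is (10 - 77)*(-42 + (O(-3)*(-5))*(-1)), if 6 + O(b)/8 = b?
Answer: 26934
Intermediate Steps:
O(b) = -48 + 8*b
(10 - 77)*(-42 + (O(-3)*(-5))*(-1)) = (10 - 77)*(-42 + ((-48 + 8*(-3))*(-5))*(-1)) = -67*(-42 + ((-48 - 24)*(-5))*(-1)) = -67*(-42 - 72*(-5)*(-1)) = -67*(-42 + 360*(-1)) = -67*(-42 - 360) = -67*(-402) = 26934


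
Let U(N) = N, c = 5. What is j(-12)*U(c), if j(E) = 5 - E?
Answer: 85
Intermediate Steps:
j(-12)*U(c) = (5 - 1*(-12))*5 = (5 + 12)*5 = 17*5 = 85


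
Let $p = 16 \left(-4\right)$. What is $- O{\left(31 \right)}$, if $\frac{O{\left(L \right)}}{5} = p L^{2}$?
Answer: $307520$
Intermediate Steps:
$p = -64$
$O{\left(L \right)} = - 320 L^{2}$ ($O{\left(L \right)} = 5 \left(- 64 L^{2}\right) = - 320 L^{2}$)
$- O{\left(31 \right)} = - \left(-320\right) 31^{2} = - \left(-320\right) 961 = \left(-1\right) \left(-307520\right) = 307520$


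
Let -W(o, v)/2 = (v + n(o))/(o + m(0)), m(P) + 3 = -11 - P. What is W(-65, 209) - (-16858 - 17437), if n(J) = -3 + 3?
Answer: 2709723/79 ≈ 34300.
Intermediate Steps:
n(J) = 0
m(P) = -14 - P (m(P) = -3 + (-11 - P) = -14 - P)
W(o, v) = -2*v/(-14 + o) (W(o, v) = -2*(v + 0)/(o + (-14 - 1*0)) = -2*v/(o + (-14 + 0)) = -2*v/(o - 14) = -2*v/(-14 + o))
W(-65, 209) - (-16858 - 17437) = -2*209/(-14 - 65) - (-16858 - 17437) = -2*209/(-79) - 1*(-34295) = -2*209*(-1/79) + 34295 = 418/79 + 34295 = 2709723/79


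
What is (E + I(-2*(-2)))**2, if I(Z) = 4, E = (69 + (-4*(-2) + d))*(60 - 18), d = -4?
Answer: 9424900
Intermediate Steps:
E = 3066 (E = (69 + (-4*(-2) - 4))*(60 - 18) = (69 + (8 - 4))*42 = (69 + 4)*42 = 73*42 = 3066)
(E + I(-2*(-2)))**2 = (3066 + 4)**2 = 3070**2 = 9424900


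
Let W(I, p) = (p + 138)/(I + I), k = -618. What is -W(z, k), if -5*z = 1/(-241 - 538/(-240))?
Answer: 286510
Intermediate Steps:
z = 24/28651 (z = -1/(5*(-241 - 538/(-240))) = -1/(5*(-241 - 538*(-1/240))) = -1/(5*(-241 + 269/120)) = -1/(5*(-28651/120)) = -⅕*(-120/28651) = 24/28651 ≈ 0.00083767)
W(I, p) = (138 + p)/(2*I) (W(I, p) = (138 + p)/((2*I)) = (138 + p)*(1/(2*I)) = (138 + p)/(2*I))
-W(z, k) = -(138 - 618)/(2*24/28651) = -28651*(-480)/(2*24) = -1*(-286510) = 286510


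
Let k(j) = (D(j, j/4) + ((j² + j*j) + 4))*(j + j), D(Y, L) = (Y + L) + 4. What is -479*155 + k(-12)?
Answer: -80989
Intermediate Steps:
D(Y, L) = 4 + L + Y (D(Y, L) = (L + Y) + 4 = 4 + L + Y)
k(j) = 2*j*(8 + 2*j² + 5*j/4) (k(j) = ((4 + j/4 + j) + ((j² + j*j) + 4))*(j + j) = ((4 + j*(¼) + j) + ((j² + j²) + 4))*(2*j) = ((4 + j/4 + j) + (2*j² + 4))*(2*j) = ((4 + 5*j/4) + (4 + 2*j²))*(2*j) = (8 + 2*j² + 5*j/4)*(2*j) = 2*j*(8 + 2*j² + 5*j/4))
-479*155 + k(-12) = -479*155 + (½)*(-12)*(32 + 5*(-12) + 8*(-12)²) = -74245 + (½)*(-12)*(32 - 60 + 8*144) = -74245 + (½)*(-12)*(32 - 60 + 1152) = -74245 + (½)*(-12)*1124 = -74245 - 6744 = -80989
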